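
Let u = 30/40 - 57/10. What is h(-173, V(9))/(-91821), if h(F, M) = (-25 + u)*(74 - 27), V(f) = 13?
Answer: 28153/1836420 ≈ 0.015330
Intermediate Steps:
u = -99/20 (u = 30*(1/40) - 57*1/10 = 3/4 - 57/10 = -99/20 ≈ -4.9500)
h(F, M) = -28153/20 (h(F, M) = (-25 - 99/20)*(74 - 27) = -599/20*47 = -28153/20)
h(-173, V(9))/(-91821) = -28153/20/(-91821) = -28153/20*(-1/91821) = 28153/1836420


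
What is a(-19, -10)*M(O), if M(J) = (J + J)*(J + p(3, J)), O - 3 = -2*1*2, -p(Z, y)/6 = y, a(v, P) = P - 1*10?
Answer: 200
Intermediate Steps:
a(v, P) = -10 + P (a(v, P) = P - 10 = -10 + P)
p(Z, y) = -6*y
O = -1 (O = 3 - 2*1*2 = 3 - 2*2 = 3 - 4 = -1)
M(J) = -10*J² (M(J) = (J + J)*(J - 6*J) = (2*J)*(-5*J) = -10*J²)
a(-19, -10)*M(O) = (-10 - 10)*(-10*(-1)²) = -(-200) = -20*(-10) = 200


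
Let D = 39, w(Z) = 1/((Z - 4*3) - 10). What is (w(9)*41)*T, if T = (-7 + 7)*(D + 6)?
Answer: 0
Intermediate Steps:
w(Z) = 1/(-22 + Z) (w(Z) = 1/((Z - 12) - 10) = 1/((-12 + Z) - 10) = 1/(-22 + Z))
T = 0 (T = (-7 + 7)*(39 + 6) = 0*45 = 0)
(w(9)*41)*T = (41/(-22 + 9))*0 = (41/(-13))*0 = -1/13*41*0 = -41/13*0 = 0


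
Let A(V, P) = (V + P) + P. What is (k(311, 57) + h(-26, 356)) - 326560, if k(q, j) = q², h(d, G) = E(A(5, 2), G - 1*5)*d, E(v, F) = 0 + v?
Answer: -230073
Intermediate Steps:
A(V, P) = V + 2*P (A(V, P) = (P + V) + P = V + 2*P)
E(v, F) = v
h(d, G) = 9*d (h(d, G) = (5 + 2*2)*d = (5 + 4)*d = 9*d)
(k(311, 57) + h(-26, 356)) - 326560 = (311² + 9*(-26)) - 326560 = (96721 - 234) - 326560 = 96487 - 326560 = -230073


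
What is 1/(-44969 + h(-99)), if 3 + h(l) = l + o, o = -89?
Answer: -1/45160 ≈ -2.2143e-5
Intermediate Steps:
h(l) = -92 + l (h(l) = -3 + (l - 89) = -3 + (-89 + l) = -92 + l)
1/(-44969 + h(-99)) = 1/(-44969 + (-92 - 99)) = 1/(-44969 - 191) = 1/(-45160) = -1/45160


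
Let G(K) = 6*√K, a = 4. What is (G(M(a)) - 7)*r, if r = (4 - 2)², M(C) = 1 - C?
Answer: -28 + 24*I*√3 ≈ -28.0 + 41.569*I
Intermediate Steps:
r = 4 (r = 2² = 4)
(G(M(a)) - 7)*r = (6*√(1 - 1*4) - 7)*4 = (6*√(1 - 4) - 7)*4 = (6*√(-3) - 7)*4 = (6*(I*√3) - 7)*4 = (6*I*√3 - 7)*4 = (-7 + 6*I*√3)*4 = -28 + 24*I*√3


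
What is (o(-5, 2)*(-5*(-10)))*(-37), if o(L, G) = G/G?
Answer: -1850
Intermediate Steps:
o(L, G) = 1
(o(-5, 2)*(-5*(-10)))*(-37) = (1*(-5*(-10)))*(-37) = (1*50)*(-37) = 50*(-37) = -1850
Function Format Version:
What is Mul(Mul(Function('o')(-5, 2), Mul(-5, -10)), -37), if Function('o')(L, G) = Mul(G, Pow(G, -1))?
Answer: -1850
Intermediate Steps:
Function('o')(L, G) = 1
Mul(Mul(Function('o')(-5, 2), Mul(-5, -10)), -37) = Mul(Mul(1, Mul(-5, -10)), -37) = Mul(Mul(1, 50), -37) = Mul(50, -37) = -1850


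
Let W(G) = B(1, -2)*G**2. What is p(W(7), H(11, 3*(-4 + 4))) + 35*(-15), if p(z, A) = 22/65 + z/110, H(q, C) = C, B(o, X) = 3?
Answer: -149671/286 ≈ -523.33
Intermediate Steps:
W(G) = 3*G**2
p(z, A) = 22/65 + z/110 (p(z, A) = 22*(1/65) + z*(1/110) = 22/65 + z/110)
p(W(7), H(11, 3*(-4 + 4))) + 35*(-15) = (22/65 + (3*7**2)/110) + 35*(-15) = (22/65 + (3*49)/110) - 525 = (22/65 + (1/110)*147) - 525 = (22/65 + 147/110) - 525 = 479/286 - 525 = -149671/286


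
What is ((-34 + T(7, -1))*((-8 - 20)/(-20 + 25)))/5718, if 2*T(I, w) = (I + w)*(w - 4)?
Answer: 686/14295 ≈ 0.047989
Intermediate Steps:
T(I, w) = (-4 + w)*(I + w)/2 (T(I, w) = ((I + w)*(w - 4))/2 = ((I + w)*(-4 + w))/2 = ((-4 + w)*(I + w))/2 = (-4 + w)*(I + w)/2)
((-34 + T(7, -1))*((-8 - 20)/(-20 + 25)))/5718 = ((-34 + ((½)*(-1)² - 2*7 - 2*(-1) + (½)*7*(-1)))*((-8 - 20)/(-20 + 25)))/5718 = ((-34 + ((½)*1 - 14 + 2 - 7/2))*(-28/5))*(1/5718) = ((-34 + (½ - 14 + 2 - 7/2))*(-28*⅕))*(1/5718) = ((-34 - 15)*(-28/5))*(1/5718) = -49*(-28/5)*(1/5718) = (1372/5)*(1/5718) = 686/14295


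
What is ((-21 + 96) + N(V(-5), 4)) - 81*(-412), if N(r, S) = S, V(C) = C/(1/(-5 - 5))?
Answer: 33451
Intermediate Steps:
V(C) = -10*C (V(C) = C/(1/(-10)) = C/(-1/10) = C*(-10) = -10*C)
((-21 + 96) + N(V(-5), 4)) - 81*(-412) = ((-21 + 96) + 4) - 81*(-412) = (75 + 4) + 33372 = 79 + 33372 = 33451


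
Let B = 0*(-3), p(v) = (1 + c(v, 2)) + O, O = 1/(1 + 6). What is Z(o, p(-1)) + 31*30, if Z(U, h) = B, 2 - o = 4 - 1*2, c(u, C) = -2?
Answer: 930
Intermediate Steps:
O = ⅐ (O = 1/7 = ⅐ ≈ 0.14286)
o = 0 (o = 2 - (4 - 1*2) = 2 - (4 - 2) = 2 - 1*2 = 2 - 2 = 0)
p(v) = -6/7 (p(v) = (1 - 2) + ⅐ = -1 + ⅐ = -6/7)
B = 0
Z(U, h) = 0
Z(o, p(-1)) + 31*30 = 0 + 31*30 = 0 + 930 = 930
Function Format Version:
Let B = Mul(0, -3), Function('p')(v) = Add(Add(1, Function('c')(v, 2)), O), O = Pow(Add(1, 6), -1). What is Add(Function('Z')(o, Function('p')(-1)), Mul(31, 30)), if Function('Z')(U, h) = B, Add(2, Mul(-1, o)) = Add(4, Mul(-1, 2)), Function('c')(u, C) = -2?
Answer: 930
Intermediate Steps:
O = Rational(1, 7) (O = Pow(7, -1) = Rational(1, 7) ≈ 0.14286)
o = 0 (o = Add(2, Mul(-1, Add(4, Mul(-1, 2)))) = Add(2, Mul(-1, Add(4, -2))) = Add(2, Mul(-1, 2)) = Add(2, -2) = 0)
Function('p')(v) = Rational(-6, 7) (Function('p')(v) = Add(Add(1, -2), Rational(1, 7)) = Add(-1, Rational(1, 7)) = Rational(-6, 7))
B = 0
Function('Z')(U, h) = 0
Add(Function('Z')(o, Function('p')(-1)), Mul(31, 30)) = Add(0, Mul(31, 30)) = Add(0, 930) = 930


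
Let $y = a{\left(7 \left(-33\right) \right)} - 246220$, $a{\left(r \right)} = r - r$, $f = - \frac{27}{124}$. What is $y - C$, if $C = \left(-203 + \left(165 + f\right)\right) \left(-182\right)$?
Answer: $- \frac{15696889}{62} \approx -2.5318 \cdot 10^{5}$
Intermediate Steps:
$f = - \frac{27}{124}$ ($f = \left(-27\right) \frac{1}{124} = - \frac{27}{124} \approx -0.21774$)
$a{\left(r \right)} = 0$
$y = -246220$ ($y = 0 - 246220 = -246220$)
$C = \frac{431249}{62}$ ($C = \left(-203 + \left(165 - \frac{27}{124}\right)\right) \left(-182\right) = \left(-203 + \frac{20433}{124}\right) \left(-182\right) = \left(- \frac{4739}{124}\right) \left(-182\right) = \frac{431249}{62} \approx 6955.6$)
$y - C = -246220 - \frac{431249}{62} = - \frac{15696889}{62}$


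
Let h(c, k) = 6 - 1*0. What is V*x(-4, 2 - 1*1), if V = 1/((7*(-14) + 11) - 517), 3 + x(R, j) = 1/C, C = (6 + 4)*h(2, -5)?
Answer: 179/36240 ≈ 0.0049393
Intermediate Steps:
h(c, k) = 6 (h(c, k) = 6 + 0 = 6)
C = 60 (C = (6 + 4)*6 = 10*6 = 60)
x(R, j) = -179/60 (x(R, j) = -3 + 1/60 = -179/60)
V = -1/604 (V = 1/((-98 + 11) - 517) = 1/(-87 - 517) = 1/(-604) = -1/604 ≈ -0.0016556)
V*x(-4, 2 - 1*1) = -1/604*(-179/60) = 179/36240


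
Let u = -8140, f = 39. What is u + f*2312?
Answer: 82028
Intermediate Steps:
u + f*2312 = -8140 + 39*2312 = -8140 + 90168 = 82028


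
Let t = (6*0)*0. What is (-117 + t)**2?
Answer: 13689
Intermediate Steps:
t = 0 (t = 0*0 = 0)
(-117 + t)**2 = (-117 + 0)**2 = (-117)**2 = 13689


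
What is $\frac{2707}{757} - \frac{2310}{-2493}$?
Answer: $\frac{2832407}{629067} \approx 4.5025$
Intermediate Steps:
$\frac{2707}{757} - \frac{2310}{-2493} = 2707 \cdot \frac{1}{757} - - \frac{770}{831} = \frac{2707}{757} + \frac{770}{831} = \frac{2832407}{629067}$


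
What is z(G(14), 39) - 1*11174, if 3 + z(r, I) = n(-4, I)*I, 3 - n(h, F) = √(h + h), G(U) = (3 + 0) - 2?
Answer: -11060 - 78*I*√2 ≈ -11060.0 - 110.31*I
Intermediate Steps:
G(U) = 1 (G(U) = 3 - 2 = 1)
n(h, F) = 3 - √2*√h (n(h, F) = 3 - √(h + h) = 3 - √(2*h) = 3 - √2*√h)
z(r, I) = -3 + I*(3 - 2*I*√2) (z(r, I) = -3 + (3 - √2*√(-4))*I = -3 + (3 - √2*2*I)*I = -3 + (3 - 2*I*√2)*I = -3 + I*(3 - 2*I*√2))
z(G(14), 39) - 1*11174 = (-3 + 39*(3 - 2*I*√2)) - 1*11174 = (-3 + (117 - 78*I*√2)) - 11174 = (114 - 78*I*√2) - 11174 = -11060 - 78*I*√2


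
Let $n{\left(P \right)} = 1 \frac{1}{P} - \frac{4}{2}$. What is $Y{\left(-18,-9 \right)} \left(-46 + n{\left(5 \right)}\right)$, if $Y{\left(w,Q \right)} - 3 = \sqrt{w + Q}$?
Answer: $- \frac{717}{5} - \frac{717 i \sqrt{3}}{5} \approx -143.4 - 248.38 i$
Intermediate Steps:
$n{\left(P \right)} = -2 + \frac{1}{P}$ ($n{\left(P \right)} = \frac{1}{P} - 2 = -2 + \frac{1}{P}$)
$Y{\left(w,Q \right)} = 3 + \sqrt{Q + w}$ ($Y{\left(w,Q \right)} = 3 + \sqrt{w + Q} = 3 + \sqrt{Q + w}$)
$Y{\left(-18,-9 \right)} \left(-46 + n{\left(5 \right)}\right) = \left(3 + \sqrt{-9 - 18}\right) \left(-46 - \left(2 - \frac{1}{5}\right)\right) = \left(3 + \sqrt{-27}\right) \left(-46 + \left(-2 + \frac{1}{5}\right)\right) = \left(3 + 3 i \sqrt{3}\right) \left(-46 - \frac{9}{5}\right) = \left(3 + 3 i \sqrt{3}\right) \left(- \frac{239}{5}\right) = - \frac{717}{5} - \frac{717 i \sqrt{3}}{5}$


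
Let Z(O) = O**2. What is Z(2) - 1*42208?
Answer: -42204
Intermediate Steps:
Z(2) - 1*42208 = 2**2 - 1*42208 = 4 - 42208 = -42204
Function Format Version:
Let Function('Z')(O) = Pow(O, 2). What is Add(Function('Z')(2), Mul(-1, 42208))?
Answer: -42204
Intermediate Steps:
Add(Function('Z')(2), Mul(-1, 42208)) = Add(Pow(2, 2), Mul(-1, 42208)) = Add(4, -42208) = -42204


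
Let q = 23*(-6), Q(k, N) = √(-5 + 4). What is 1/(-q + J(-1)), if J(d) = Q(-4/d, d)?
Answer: 138/19045 - I/19045 ≈ 0.007246 - 5.2507e-5*I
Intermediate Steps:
Q(k, N) = I (Q(k, N) = √(-1) = I)
J(d) = I
q = -138
1/(-q + J(-1)) = 1/(-1*(-138) + I) = 1/(138 + I) = (138 - I)/19045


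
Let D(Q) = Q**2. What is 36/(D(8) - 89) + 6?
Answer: 114/25 ≈ 4.5600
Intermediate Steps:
36/(D(8) - 89) + 6 = 36/(8**2 - 89) + 6 = 36/(64 - 89) + 6 = 36/(-25) + 6 = -1/25*36 + 6 = -36/25 + 6 = 114/25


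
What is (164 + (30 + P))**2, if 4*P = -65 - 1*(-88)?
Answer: 638401/16 ≈ 39900.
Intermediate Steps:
P = 23/4 (P = (-65 - 1*(-88))/4 = (-65 + 88)/4 = (1/4)*23 = 23/4 ≈ 5.7500)
(164 + (30 + P))**2 = (164 + (30 + 23/4))**2 = (164 + 143/4)**2 = (799/4)**2 = 638401/16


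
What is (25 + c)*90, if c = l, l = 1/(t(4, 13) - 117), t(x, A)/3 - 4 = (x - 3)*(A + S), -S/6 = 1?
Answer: 31485/14 ≈ 2248.9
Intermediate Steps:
S = -6 (S = -6*1 = -6)
t(x, A) = 12 + 3*(-6 + A)*(-3 + x) (t(x, A) = 12 + 3*((x - 3)*(A - 6)) = 12 + 3*((-3 + x)*(-6 + A)) = 12 + 3*((-6 + A)*(-3 + x)) = 12 + 3*(-6 + A)*(-3 + x))
l = -1/84 (l = 1/((66 - 18*4 - 9*13 + 3*13*4) - 117) = 1/((66 - 72 - 117 + 156) - 117) = 1/(33 - 117) = 1/(-84) = -1/84 ≈ -0.011905)
c = -1/84 ≈ -0.011905
(25 + c)*90 = (25 - 1/84)*90 = (2099/84)*90 = 31485/14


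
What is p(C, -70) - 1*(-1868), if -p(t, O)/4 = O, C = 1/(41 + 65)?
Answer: 2148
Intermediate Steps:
C = 1/106 ≈ 0.0094340
p(t, O) = -4*O
p(C, -70) - 1*(-1868) = -4*(-70) - 1*(-1868) = 280 + 1868 = 2148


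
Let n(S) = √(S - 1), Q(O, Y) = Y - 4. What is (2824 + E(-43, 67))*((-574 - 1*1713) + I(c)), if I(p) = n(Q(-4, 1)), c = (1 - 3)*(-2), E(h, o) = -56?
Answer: -6330416 + 5536*I ≈ -6.3304e+6 + 5536.0*I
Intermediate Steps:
Q(O, Y) = -4 + Y
c = 4 (c = -2*(-2) = 4)
n(S) = √(-1 + S)
I(p) = 2*I (I(p) = √(-1 + (-4 + 1)) = √(-1 - 3) = √(-4) = 2*I)
(2824 + E(-43, 67))*((-574 - 1*1713) + I(c)) = (2824 - 56)*((-574 - 1*1713) + 2*I) = 2768*((-574 - 1713) + 2*I) = 2768*(-2287 + 2*I) = -6330416 + 5536*I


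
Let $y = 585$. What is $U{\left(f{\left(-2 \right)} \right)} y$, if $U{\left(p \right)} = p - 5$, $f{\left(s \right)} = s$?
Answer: $-4095$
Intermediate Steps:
$U{\left(p \right)} = -5 + p$
$U{\left(f{\left(-2 \right)} \right)} y = \left(-5 - 2\right) 585 = \left(-7\right) 585 = -4095$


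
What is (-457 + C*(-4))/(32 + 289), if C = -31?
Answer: -111/107 ≈ -1.0374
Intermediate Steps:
(-457 + C*(-4))/(32 + 289) = (-457 - 31*(-4))/(32 + 289) = (-457 + 124)/321 = -333*1/321 = -111/107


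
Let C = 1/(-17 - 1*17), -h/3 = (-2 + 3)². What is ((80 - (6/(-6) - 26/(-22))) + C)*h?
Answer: -89523/374 ≈ -239.37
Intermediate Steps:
h = -3 (h = -3*(-2 + 3)² = -3*1² = -3*1 = -3)
C = -1/34 (C = 1/(-17 - 17) = 1/(-34) = -1/34 ≈ -0.029412)
((80 - (6/(-6) - 26/(-22))) + C)*h = ((80 - (6/(-6) - 26/(-22))) - 1/34)*(-3) = ((80 - (6*(-⅙) - 26*(-1/22))) - 1/34)*(-3) = ((80 - (-1 + 13/11)) - 1/34)*(-3) = ((80 - 1*2/11) - 1/34)*(-3) = ((80 - 2/11) - 1/34)*(-3) = (878/11 - 1/34)*(-3) = (29841/374)*(-3) = -89523/374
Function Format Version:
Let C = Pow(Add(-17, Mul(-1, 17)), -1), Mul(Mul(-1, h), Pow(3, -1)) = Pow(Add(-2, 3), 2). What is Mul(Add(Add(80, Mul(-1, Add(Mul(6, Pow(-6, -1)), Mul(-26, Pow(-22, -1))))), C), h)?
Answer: Rational(-89523, 374) ≈ -239.37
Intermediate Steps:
h = -3 (h = Mul(-3, Pow(Add(-2, 3), 2)) = Mul(-3, Pow(1, 2)) = Mul(-3, 1) = -3)
C = Rational(-1, 34) (C = Pow(Add(-17, -17), -1) = Pow(-34, -1) = Rational(-1, 34) ≈ -0.029412)
Mul(Add(Add(80, Mul(-1, Add(Mul(6, Pow(-6, -1)), Mul(-26, Pow(-22, -1))))), C), h) = Mul(Add(Add(80, Mul(-1, Add(Mul(6, Pow(-6, -1)), Mul(-26, Pow(-22, -1))))), Rational(-1, 34)), -3) = Mul(Add(Add(80, Mul(-1, Add(Mul(6, Rational(-1, 6)), Mul(-26, Rational(-1, 22))))), Rational(-1, 34)), -3) = Mul(Add(Add(80, Mul(-1, Add(-1, Rational(13, 11)))), Rational(-1, 34)), -3) = Mul(Add(Add(80, Mul(-1, Rational(2, 11))), Rational(-1, 34)), -3) = Mul(Add(Add(80, Rational(-2, 11)), Rational(-1, 34)), -3) = Mul(Add(Rational(878, 11), Rational(-1, 34)), -3) = Mul(Rational(29841, 374), -3) = Rational(-89523, 374)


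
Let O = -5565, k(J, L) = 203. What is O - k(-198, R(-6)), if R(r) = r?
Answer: -5768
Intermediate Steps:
O - k(-198, R(-6)) = -5565 - 1*203 = -5565 - 203 = -5768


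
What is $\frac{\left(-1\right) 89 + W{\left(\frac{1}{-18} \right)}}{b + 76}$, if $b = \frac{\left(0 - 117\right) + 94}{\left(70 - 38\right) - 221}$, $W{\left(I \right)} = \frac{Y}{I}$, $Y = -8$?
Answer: $\frac{10395}{14387} \approx 0.72253$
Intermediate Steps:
$W{\left(I \right)} = - \frac{8}{I}$
$b = \frac{23}{189}$ ($b = \frac{-117 + 94}{\left(70 - 38\right) - 221} = - \frac{23}{32 - 221} = - \frac{23}{-189} = \left(-23\right) \left(- \frac{1}{189}\right) = \frac{23}{189} \approx 0.12169$)
$\frac{\left(-1\right) 89 + W{\left(\frac{1}{-18} \right)}}{b + 76} = \frac{\left(-1\right) 89 - \frac{8}{\frac{1}{-18}}}{\frac{23}{189} + 76} = \frac{-89 - \frac{8}{- \frac{1}{18}}}{\frac{14387}{189}} = \left(-89 - -144\right) \frac{189}{14387} = \left(-89 + 144\right) \frac{189}{14387} = 55 \cdot \frac{189}{14387} = \frac{10395}{14387}$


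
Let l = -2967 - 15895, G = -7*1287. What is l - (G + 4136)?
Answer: -13989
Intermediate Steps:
G = -9009
l = -18862
l - (G + 4136) = -18862 - (-9009 + 4136) = -18862 - 1*(-4873) = -18862 + 4873 = -13989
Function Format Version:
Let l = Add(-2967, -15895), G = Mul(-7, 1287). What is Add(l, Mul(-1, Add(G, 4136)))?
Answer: -13989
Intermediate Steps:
G = -9009
l = -18862
Add(l, Mul(-1, Add(G, 4136))) = Add(-18862, Mul(-1, Add(-9009, 4136))) = Add(-18862, Mul(-1, -4873)) = Add(-18862, 4873) = -13989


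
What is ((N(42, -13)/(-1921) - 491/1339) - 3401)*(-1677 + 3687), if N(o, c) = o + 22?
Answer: -17585782909260/2572219 ≈ -6.8368e+6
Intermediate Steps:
N(o, c) = 22 + o
((N(42, -13)/(-1921) - 491/1339) - 3401)*(-1677 + 3687) = (((22 + 42)/(-1921) - 491/1339) - 3401)*(-1677 + 3687) = ((64*(-1/1921) - 491*1/1339) - 3401)*2010 = ((-64/1921 - 491/1339) - 3401)*2010 = (-1028907/2572219 - 3401)*2010 = -8749145726/2572219*2010 = -17585782909260/2572219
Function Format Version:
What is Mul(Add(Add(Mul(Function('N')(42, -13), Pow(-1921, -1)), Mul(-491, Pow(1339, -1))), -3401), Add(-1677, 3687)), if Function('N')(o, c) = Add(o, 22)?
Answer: Rational(-17585782909260, 2572219) ≈ -6.8368e+6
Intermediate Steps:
Function('N')(o, c) = Add(22, o)
Mul(Add(Add(Mul(Function('N')(42, -13), Pow(-1921, -1)), Mul(-491, Pow(1339, -1))), -3401), Add(-1677, 3687)) = Mul(Add(Add(Mul(Add(22, 42), Pow(-1921, -1)), Mul(-491, Pow(1339, -1))), -3401), Add(-1677, 3687)) = Mul(Add(Add(Mul(64, Rational(-1, 1921)), Mul(-491, Rational(1, 1339))), -3401), 2010) = Mul(Add(Add(Rational(-64, 1921), Rational(-491, 1339)), -3401), 2010) = Mul(Add(Rational(-1028907, 2572219), -3401), 2010) = Mul(Rational(-8749145726, 2572219), 2010) = Rational(-17585782909260, 2572219)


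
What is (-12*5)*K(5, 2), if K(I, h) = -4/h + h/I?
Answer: 96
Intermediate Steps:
(-12*5)*K(5, 2) = (-12*5)*(-4/2 + 2/5) = -60*(-4*½ + 2*(⅕)) = -60*(-2 + ⅖) = -60*(-8/5) = 96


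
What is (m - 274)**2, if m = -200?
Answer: 224676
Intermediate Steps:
(m - 274)**2 = (-200 - 274)**2 = (-474)**2 = 224676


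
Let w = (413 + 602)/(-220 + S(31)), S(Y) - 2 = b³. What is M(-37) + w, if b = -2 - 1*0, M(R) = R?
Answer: -9377/226 ≈ -41.491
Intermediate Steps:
b = -2 (b = -2 + 0 = -2)
S(Y) = -6 (S(Y) = 2 + (-2)³ = 2 - 8 = -6)
w = -1015/226 (w = (413 + 602)/(-220 - 6) = 1015/(-226) = 1015*(-1/226) = -1015/226 ≈ -4.4911)
M(-37) + w = -37 - 1015/226 = -9377/226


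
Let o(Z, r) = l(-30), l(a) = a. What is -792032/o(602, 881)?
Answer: 396016/15 ≈ 26401.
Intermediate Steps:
o(Z, r) = -30
-792032/o(602, 881) = -792032/(-30) = -792032*(-1/30) = 396016/15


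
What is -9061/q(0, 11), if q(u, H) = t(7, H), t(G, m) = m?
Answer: -9061/11 ≈ -823.73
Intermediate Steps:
q(u, H) = H
-9061/q(0, 11) = -9061/11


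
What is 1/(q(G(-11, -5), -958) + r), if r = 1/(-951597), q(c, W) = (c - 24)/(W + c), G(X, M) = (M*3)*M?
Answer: -840260151/48532330 ≈ -17.313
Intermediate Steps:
G(X, M) = 3*M**2 (G(X, M) = (3*M)*M = 3*M**2)
q(c, W) = (-24 + c)/(W + c)
r = -1/951597 ≈ -1.0509e-6
1/(q(G(-11, -5), -958) + r) = 1/((-24 + 3*(-5)**2)/(-958 + 3*(-5)**2) - 1/951597) = 1/((-24 + 3*25)/(-958 + 3*25) - 1/951597) = 1/((-24 + 75)/(-958 + 75) - 1/951597) = 1/(51/(-883) - 1/951597) = 1/(-1/883*51 - 1/951597) = 1/(-51/883 - 1/951597) = 1/(-48532330/840260151) = -840260151/48532330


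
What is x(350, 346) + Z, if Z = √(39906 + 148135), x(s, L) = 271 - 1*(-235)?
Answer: 506 + √188041 ≈ 939.64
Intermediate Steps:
x(s, L) = 506 (x(s, L) = 271 + 235 = 506)
Z = √188041 ≈ 433.64
x(350, 346) + Z = 506 + √188041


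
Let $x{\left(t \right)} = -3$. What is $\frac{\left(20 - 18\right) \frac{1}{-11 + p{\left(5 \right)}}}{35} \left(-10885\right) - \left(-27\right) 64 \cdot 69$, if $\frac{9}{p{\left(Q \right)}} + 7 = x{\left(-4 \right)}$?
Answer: $\frac{14194828}{119} \approx 1.1928 \cdot 10^{5}$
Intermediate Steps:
$p{\left(Q \right)} = - \frac{9}{10}$ ($p{\left(Q \right)} = \frac{9}{-7 - 3} = \frac{9}{-10} = 9 \left(- \frac{1}{10}\right) = - \frac{9}{10}$)
$\frac{\left(20 - 18\right) \frac{1}{-11 + p{\left(5 \right)}}}{35} \left(-10885\right) - \left(-27\right) 64 \cdot 69 = \frac{\left(20 - 18\right) \frac{1}{-11 - \frac{9}{10}}}{35} \left(-10885\right) - \left(-27\right) 64 \cdot 69 = \frac{2}{- \frac{119}{10}} \cdot \frac{1}{35} \left(-10885\right) - \left(-1728\right) 69 = 2 \left(- \frac{10}{119}\right) \frac{1}{35} \left(-10885\right) - -119232 = \left(- \frac{20}{119}\right) \frac{1}{35} \left(-10885\right) + 119232 = \left(- \frac{4}{833}\right) \left(-10885\right) + 119232 = \frac{6220}{119} + 119232 = \frac{14194828}{119}$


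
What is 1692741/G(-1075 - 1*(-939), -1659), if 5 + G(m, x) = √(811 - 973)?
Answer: -497865/11 - 896157*I*√2/11 ≈ -45260.0 - 1.1521e+5*I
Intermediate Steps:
G(m, x) = -5 + 9*I*√2 (G(m, x) = -5 + √(811 - 973) = -5 + √(-162) = -5 + 9*I*√2)
1692741/G(-1075 - 1*(-939), -1659) = 1692741/(-5 + 9*I*√2)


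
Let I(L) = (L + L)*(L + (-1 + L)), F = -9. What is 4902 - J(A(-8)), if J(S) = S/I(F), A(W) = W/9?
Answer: 7544182/1539 ≈ 4902.0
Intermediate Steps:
I(L) = 2*L*(-1 + 2*L) (I(L) = (2*L)*(-1 + 2*L) = 2*L*(-1 + 2*L))
A(W) = W/9 (A(W) = W*(⅑) = W/9)
J(S) = S/342 (J(S) = S/((2*(-9)*(-1 + 2*(-9)))) = S/((2*(-9)*(-1 - 18))) = S/((2*(-9)*(-19))) = S/342)
4902 - J(A(-8)) = 4902 - (⅑)*(-8)/342 = 4902 - (-8)/(342*9) = 4902 - 1*(-4/1539) = 4902 + 4/1539 = 7544182/1539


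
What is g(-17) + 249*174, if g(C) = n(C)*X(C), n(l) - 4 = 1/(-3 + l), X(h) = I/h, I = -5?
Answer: 2946247/68 ≈ 43327.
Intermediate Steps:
X(h) = -5/h
n(l) = 4 + 1/(-3 + l)
g(C) = -5*(-11 + 4*C)/(C*(-3 + C)) (g(C) = ((-11 + 4*C)/(-3 + C))*(-5/C) = -5*(-11 + 4*C)/(C*(-3 + C)))
g(-17) + 249*174 = 5*(11 - 4*(-17))/(-17*(-3 - 17)) + 249*174 = 5*(-1/17)*(11 + 68)/(-20) + 43326 = 5*(-1/17)*(-1/20)*79 + 43326 = 79/68 + 43326 = 2946247/68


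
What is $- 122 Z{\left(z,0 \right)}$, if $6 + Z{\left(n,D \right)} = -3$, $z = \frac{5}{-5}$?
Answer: $1098$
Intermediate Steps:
$z = -1$ ($z = 5 \left(- \frac{1}{5}\right) = -1$)
$Z{\left(n,D \right)} = -9$ ($Z{\left(n,D \right)} = -6 - 3 = -9$)
$- 122 Z{\left(z,0 \right)} = \left(-122\right) \left(-9\right) = 1098$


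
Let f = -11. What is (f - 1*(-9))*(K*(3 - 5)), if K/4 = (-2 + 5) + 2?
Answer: 80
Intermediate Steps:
K = 20 (K = 4*((-2 + 5) + 2) = 4*(3 + 2) = 4*5 = 20)
(f - 1*(-9))*(K*(3 - 5)) = (-11 - 1*(-9))*(20*(3 - 5)) = (-11 + 9)*(20*(-2)) = -2*(-40) = 80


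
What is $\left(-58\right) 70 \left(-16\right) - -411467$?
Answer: $476427$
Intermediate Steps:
$\left(-58\right) 70 \left(-16\right) - -411467 = \left(-4060\right) \left(-16\right) + 411467 = 64960 + 411467 = 476427$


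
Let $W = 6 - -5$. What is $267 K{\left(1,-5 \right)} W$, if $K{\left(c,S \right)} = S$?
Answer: $-14685$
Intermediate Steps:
$W = 11$ ($W = 6 + 5 = 11$)
$267 K{\left(1,-5 \right)} W = 267 \left(\left(-5\right) 11\right) = 267 \left(-55\right) = -14685$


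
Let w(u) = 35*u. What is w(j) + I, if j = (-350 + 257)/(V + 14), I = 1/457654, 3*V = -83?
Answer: 4468991351/18763814 ≈ 238.17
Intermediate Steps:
V = -83/3 (V = (⅓)*(-83) = -83/3 ≈ -27.667)
I = 1/457654 ≈ 2.1851e-6
j = 279/41 (j = (-350 + 257)/(-83/3 + 14) = -93/(-41/3) = -93*(-3/41) = 279/41 ≈ 6.8049)
w(j) + I = 35*(279/41) + 1/457654 = 9765/41 + 1/457654 = 4468991351/18763814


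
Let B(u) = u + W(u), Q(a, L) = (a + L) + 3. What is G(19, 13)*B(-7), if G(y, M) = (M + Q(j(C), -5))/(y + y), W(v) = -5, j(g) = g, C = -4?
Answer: -42/19 ≈ -2.2105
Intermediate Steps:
Q(a, L) = 3 + L + a (Q(a, L) = (L + a) + 3 = 3 + L + a)
G(y, M) = (-6 + M)/(2*y) (G(y, M) = (M + (3 - 5 - 4))/(y + y) = (M - 6)/((2*y)) = (-6 + M)*(1/(2*y)) = (-6 + M)/(2*y))
B(u) = -5 + u (B(u) = u - 5 = -5 + u)
G(19, 13)*B(-7) = ((½)*(-6 + 13)/19)*(-5 - 7) = ((½)*(1/19)*7)*(-12) = (7/38)*(-12) = -42/19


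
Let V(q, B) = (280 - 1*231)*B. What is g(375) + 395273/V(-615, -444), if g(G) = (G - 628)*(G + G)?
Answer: -4128596273/21756 ≈ -1.8977e+5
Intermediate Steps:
V(q, B) = 49*B (V(q, B) = (280 - 231)*B = 49*B)
g(G) = 2*G*(-628 + G) (g(G) = (-628 + G)*(2*G) = 2*G*(-628 + G))
g(375) + 395273/V(-615, -444) = 2*375*(-628 + 375) + 395273/((49*(-444))) = 2*375*(-253) + 395273/(-21756) = -189750 + 395273*(-1/21756) = -189750 - 395273/21756 = -4128596273/21756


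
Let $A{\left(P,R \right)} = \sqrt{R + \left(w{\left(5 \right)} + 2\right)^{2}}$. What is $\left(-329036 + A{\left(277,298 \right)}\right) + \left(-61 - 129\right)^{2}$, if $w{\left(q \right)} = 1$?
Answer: $-292936 + \sqrt{307} \approx -2.9292 \cdot 10^{5}$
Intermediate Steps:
$A{\left(P,R \right)} = \sqrt{9 + R}$ ($A{\left(P,R \right)} = \sqrt{R + \left(1 + 2\right)^{2}} = \sqrt{R + 3^{2}} = \sqrt{R + 9} = \sqrt{9 + R}$)
$\left(-329036 + A{\left(277,298 \right)}\right) + \left(-61 - 129\right)^{2} = \left(-329036 + \sqrt{9 + 298}\right) + \left(-61 - 129\right)^{2} = \left(-329036 + \sqrt{307}\right) + \left(-190\right)^{2} = \left(-329036 + \sqrt{307}\right) + 36100 = -292936 + \sqrt{307}$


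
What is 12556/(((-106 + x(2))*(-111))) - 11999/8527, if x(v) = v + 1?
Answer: -30119555/97489191 ≈ -0.30895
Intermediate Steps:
x(v) = 1 + v
12556/(((-106 + x(2))*(-111))) - 11999/8527 = 12556/(((-106 + (1 + 2))*(-111))) - 11999/8527 = 12556/(((-106 + 3)*(-111))) - 11999*1/8527 = 12556/((-103*(-111))) - 11999/8527 = 12556/11433 - 11999/8527 = -30119555/97489191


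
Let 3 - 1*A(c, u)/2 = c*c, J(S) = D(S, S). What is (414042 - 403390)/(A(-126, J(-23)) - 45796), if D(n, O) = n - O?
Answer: -5326/38771 ≈ -0.13737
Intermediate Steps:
J(S) = 0 (J(S) = S - S = 0)
A(c, u) = 6 - 2*c² (A(c, u) = 6 - 2*c*c = 6 - 2*c²)
(414042 - 403390)/(A(-126, J(-23)) - 45796) = (414042 - 403390)/((6 - 2*(-126)²) - 45796) = 10652/((6 - 2*15876) - 45796) = 10652/((6 - 31752) - 45796) = 10652/(-31746 - 45796) = 10652/(-77542) = 10652*(-1/77542) = -5326/38771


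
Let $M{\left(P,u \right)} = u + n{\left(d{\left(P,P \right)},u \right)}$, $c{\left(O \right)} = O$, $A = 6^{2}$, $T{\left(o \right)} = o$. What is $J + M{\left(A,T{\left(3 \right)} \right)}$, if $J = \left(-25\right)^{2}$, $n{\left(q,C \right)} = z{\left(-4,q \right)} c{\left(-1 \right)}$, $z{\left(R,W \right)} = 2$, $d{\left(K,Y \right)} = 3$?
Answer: $626$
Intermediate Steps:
$A = 36$
$n{\left(q,C \right)} = -2$ ($n{\left(q,C \right)} = 2 \left(-1\right) = -2$)
$M{\left(P,u \right)} = -2 + u$ ($M{\left(P,u \right)} = u - 2 = -2 + u$)
$J = 625$
$J + M{\left(A,T{\left(3 \right)} \right)} = 625 + \left(-2 + 3\right) = 625 + 1 = 626$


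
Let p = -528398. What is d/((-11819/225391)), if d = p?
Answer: 119096153618/11819 ≈ 1.0077e+7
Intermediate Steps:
d = -528398
d/((-11819/225391)) = -528398/((-11819/225391)) = -528398/((-11819*1/225391)) = -528398/(-11819/225391) = -528398*(-225391/11819) = 119096153618/11819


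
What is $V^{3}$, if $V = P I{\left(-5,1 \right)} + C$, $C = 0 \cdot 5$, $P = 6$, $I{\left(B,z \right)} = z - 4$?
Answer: $-5832$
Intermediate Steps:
$I{\left(B,z \right)} = -4 + z$
$C = 0$
$V = -18$ ($V = 6 \left(-4 + 1\right) + 0 = 6 \left(-3\right) + 0 = -18 + 0 = -18$)
$V^{3} = \left(-18\right)^{3} = -5832$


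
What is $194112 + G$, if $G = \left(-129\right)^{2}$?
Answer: $210753$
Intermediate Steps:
$G = 16641$
$194112 + G = 194112 + 16641 = 210753$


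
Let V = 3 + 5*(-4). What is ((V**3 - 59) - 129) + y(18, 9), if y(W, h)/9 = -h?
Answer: -5182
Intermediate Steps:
y(W, h) = -9*h (y(W, h) = 9*(-h) = -9*h)
V = -17 (V = 3 - 20 = -17)
((V**3 - 59) - 129) + y(18, 9) = (((-17)**3 - 59) - 129) - 9*9 = ((-4913 - 59) - 129) - 81 = (-4972 - 129) - 81 = -5101 - 81 = -5182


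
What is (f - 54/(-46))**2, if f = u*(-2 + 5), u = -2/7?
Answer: 2601/25921 ≈ 0.10034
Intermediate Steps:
u = -2/7 (u = -2*1/7 = -2/7 ≈ -0.28571)
f = -6/7 (f = -2*(-2 + 5)/7 = -2/7*3 = -6/7 ≈ -0.85714)
(f - 54/(-46))**2 = (-6/7 - 54/(-46))**2 = (-6/7 - 54*(-1/46))**2 = (-6/7 + 27/23)**2 = (51/161)**2 = 2601/25921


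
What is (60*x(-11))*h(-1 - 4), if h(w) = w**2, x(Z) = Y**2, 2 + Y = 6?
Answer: 24000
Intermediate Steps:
Y = 4 (Y = -2 + 6 = 4)
x(Z) = 16 (x(Z) = 4**2 = 16)
(60*x(-11))*h(-1 - 4) = (60*16)*(-1 - 4)**2 = 960*(-5)**2 = 960*25 = 24000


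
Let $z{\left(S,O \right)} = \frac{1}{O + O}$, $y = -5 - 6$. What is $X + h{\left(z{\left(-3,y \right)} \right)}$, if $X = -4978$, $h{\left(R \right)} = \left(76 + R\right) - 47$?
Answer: $- \frac{108879}{22} \approx -4949.0$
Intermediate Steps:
$y = -11$ ($y = -5 - 6 = -11$)
$z{\left(S,O \right)} = \frac{1}{2 O}$
$h{\left(R \right)} = 29 + R$
$X + h{\left(z{\left(-3,y \right)} \right)} = -4978 + \left(29 + \frac{1}{2 \left(-11\right)}\right) = -4978 + \left(29 + \frac{1}{2} \left(- \frac{1}{11}\right)\right) = -4978 + \left(29 - \frac{1}{22}\right) = -4978 + \frac{637}{22} = - \frac{108879}{22}$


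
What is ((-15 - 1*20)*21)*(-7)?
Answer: 5145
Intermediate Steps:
((-15 - 1*20)*21)*(-7) = ((-15 - 20)*21)*(-7) = -35*21*(-7) = -735*(-7) = 5145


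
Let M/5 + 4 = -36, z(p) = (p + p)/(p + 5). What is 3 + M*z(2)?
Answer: -779/7 ≈ -111.29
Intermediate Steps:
z(p) = 2*p/(5 + p) (z(p) = (2*p)/(5 + p) = 2*p/(5 + p))
M = -200 (M = -20 + 5*(-36) = -20 - 180 = -200)
3 + M*z(2) = 3 - 400*2/(5 + 2) = 3 - 400*2/7 = 3 - 200*4/7 = 3 - 800/7 = -779/7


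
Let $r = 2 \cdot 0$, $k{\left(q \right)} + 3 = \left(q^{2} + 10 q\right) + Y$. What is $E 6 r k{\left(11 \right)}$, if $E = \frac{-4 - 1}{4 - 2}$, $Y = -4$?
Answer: $0$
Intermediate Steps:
$k{\left(q \right)} = -7 + q^{2} + 10 q$ ($k{\left(q \right)} = -3 - \left(4 - q^{2} - 10 q\right) = -3 + \left(-4 + q^{2} + 10 q\right) = -7 + q^{2} + 10 q$)
$E = - \frac{5}{2} \approx -2.5$
$r = 0$
$E 6 r k{\left(11 \right)} = \left(- \frac{5}{2}\right) 6 \cdot 0 \left(-7 + 11^{2} + 10 \cdot 11\right) = \left(-15\right) 0 \left(-7 + 121 + 110\right) = 0 \cdot 224 = 0$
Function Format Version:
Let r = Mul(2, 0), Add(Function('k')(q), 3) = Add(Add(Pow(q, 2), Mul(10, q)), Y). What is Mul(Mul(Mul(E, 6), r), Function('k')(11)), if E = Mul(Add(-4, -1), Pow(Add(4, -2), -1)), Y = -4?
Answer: 0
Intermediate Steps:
Function('k')(q) = Add(-7, Pow(q, 2), Mul(10, q)) (Function('k')(q) = Add(-3, Add(Add(Pow(q, 2), Mul(10, q)), -4)) = Add(-3, Add(-4, Pow(q, 2), Mul(10, q))) = Add(-7, Pow(q, 2), Mul(10, q)))
E = Rational(-5, 2) (E = Mul(-5, Pow(2, -1)) = Mul(-5, Rational(1, 2)) = Rational(-5, 2) ≈ -2.5000)
r = 0
Mul(Mul(Mul(E, 6), r), Function('k')(11)) = Mul(Mul(Mul(Rational(-5, 2), 6), 0), Add(-7, Pow(11, 2), Mul(10, 11))) = Mul(Mul(-15, 0), Add(-7, 121, 110)) = Mul(0, 224) = 0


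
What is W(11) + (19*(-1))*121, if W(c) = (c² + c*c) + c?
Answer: -2046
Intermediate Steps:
W(c) = c + 2*c² (W(c) = (c² + c²) + c = 2*c² + c = c + 2*c²)
W(11) + (19*(-1))*121 = 11*(1 + 2*11) + (19*(-1))*121 = 11*(1 + 22) - 19*121 = 11*23 - 2299 = 253 - 2299 = -2046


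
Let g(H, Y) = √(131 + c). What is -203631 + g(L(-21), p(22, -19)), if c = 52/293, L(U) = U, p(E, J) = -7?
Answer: -203631 + √11261455/293 ≈ -2.0362e+5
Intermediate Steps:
c = 52/293 (c = 52*(1/293) = 52/293 ≈ 0.17747)
g(H, Y) = √11261455/293 (g(H, Y) = √(131 + 52/293) = √(38435/293) = √11261455/293)
-203631 + g(L(-21), p(22, -19)) = -203631 + √11261455/293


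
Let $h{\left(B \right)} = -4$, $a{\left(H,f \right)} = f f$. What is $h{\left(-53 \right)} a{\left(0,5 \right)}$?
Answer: $-100$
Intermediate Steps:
$a{\left(H,f \right)} = f^{2}$
$h{\left(-53 \right)} a{\left(0,5 \right)} = - 4 \cdot 5^{2} = \left(-4\right) 25 = -100$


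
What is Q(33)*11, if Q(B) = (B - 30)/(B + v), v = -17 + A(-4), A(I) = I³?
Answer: -11/16 ≈ -0.68750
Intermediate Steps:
v = -81 (v = -17 + (-4)³ = -17 - 64 = -81)
Q(B) = (-30 + B)/(-81 + B) (Q(B) = (B - 30)/(B - 81) = (-30 + B)/(-81 + B))
Q(33)*11 = ((-30 + 33)/(-81 + 33))*11 = (3/(-48))*11 = -1/48*3*11 = -1/16*11 = -11/16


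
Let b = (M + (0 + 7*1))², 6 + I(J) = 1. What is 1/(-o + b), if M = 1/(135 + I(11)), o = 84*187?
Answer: -16900/264635279 ≈ -6.3861e-5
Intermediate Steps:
o = 15708
I(J) = -5 (I(J) = -6 + 1 = -5)
M = 1/130 (M = 1/(135 - 5) = 1/130 ≈ 0.0076923)
b = 829921/16900 (b = (1/130 + (0 + 7*1))² = (1/130 + (0 + 7))² = (1/130 + 7)² = (911/130)² = 829921/16900 ≈ 49.108)
1/(-o + b) = 1/(-1*15708 + 829921/16900) = 1/(-15708 + 829921/16900) = 1/(-264635279/16900) = -16900/264635279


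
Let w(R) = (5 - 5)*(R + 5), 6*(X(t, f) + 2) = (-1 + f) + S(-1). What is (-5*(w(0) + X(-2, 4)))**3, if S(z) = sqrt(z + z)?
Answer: 3125/8 - 30125*I*sqrt(2)/216 ≈ 390.63 - 197.24*I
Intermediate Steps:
S(z) = sqrt(2)*sqrt(z) (S(z) = sqrt(2*z) = sqrt(2)*sqrt(z))
X(t, f) = -13/6 + f/6 + I*sqrt(2)/6 (X(t, f) = -2 + ((-1 + f) + sqrt(2)*sqrt(-1))/6 = -2 + ((-1 + f) + sqrt(2)*I)/6 = -2 + ((-1 + f) + I*sqrt(2))/6 = -2 + (-1 + f + I*sqrt(2))/6 = -2 + (-1/6 + f/6 + I*sqrt(2)/6) = -13/6 + f/6 + I*sqrt(2)/6)
w(R) = 0 (w(R) = 0*(5 + R) = 0)
(-5*(w(0) + X(-2, 4)))**3 = (-5*(0 + (-13/6 + (1/6)*4 + I*sqrt(2)/6)))**3 = (-5*(0 + (-13/6 + 2/3 + I*sqrt(2)/6)))**3 = (-5*(0 + (-3/2 + I*sqrt(2)/6)))**3 = (-5*(-3/2 + I*sqrt(2)/6))**3 = (15/2 - 5*I*sqrt(2)/6)**3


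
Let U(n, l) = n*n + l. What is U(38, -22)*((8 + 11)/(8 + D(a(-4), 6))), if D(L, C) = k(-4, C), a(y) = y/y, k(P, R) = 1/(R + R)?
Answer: 324216/97 ≈ 3342.4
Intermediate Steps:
k(P, R) = 1/(2*R)
a(y) = 1
D(L, C) = 1/(2*C)
U(n, l) = l + n² (U(n, l) = n² + l = l + n²)
U(38, -22)*((8 + 11)/(8 + D(a(-4), 6))) = (-22 + 38²)*((8 + 11)/(8 + (½)/6)) = (-22 + 1444)*(19/(8 + (½)*(⅙))) = 1422*(19/(8 + 1/12)) = 1422*(19/(97/12)) = 1422*(19*(12/97)) = 1422*(228/97) = 324216/97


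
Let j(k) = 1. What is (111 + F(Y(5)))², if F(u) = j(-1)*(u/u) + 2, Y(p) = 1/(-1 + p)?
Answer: 12996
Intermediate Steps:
F(u) = 3 (F(u) = 1*(u/u) + 2 = 1*1 + 2 = 1 + 2 = 3)
(111 + F(Y(5)))² = (111 + 3)² = 114² = 12996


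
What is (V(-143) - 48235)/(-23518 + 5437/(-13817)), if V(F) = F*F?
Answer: 127973054/108317881 ≈ 1.1815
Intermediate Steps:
V(F) = F²
(V(-143) - 48235)/(-23518 + 5437/(-13817)) = ((-143)² - 48235)/(-23518 + 5437/(-13817)) = (20449 - 48235)/(-23518 + 5437*(-1/13817)) = -27786/(-23518 - 5437/13817) = -27786/(-324953643/13817) = -27786*(-13817/324953643) = 127973054/108317881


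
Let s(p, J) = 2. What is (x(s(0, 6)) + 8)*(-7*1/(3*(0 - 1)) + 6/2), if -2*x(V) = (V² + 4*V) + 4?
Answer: 0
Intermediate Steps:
x(V) = -2 - 2*V - V²/2 (x(V) = -((V² + 4*V) + 4)/2 = -(4 + V² + 4*V)/2 = -2 - 2*V - V²/2)
(x(s(0, 6)) + 8)*(-7*1/(3*(0 - 1)) + 6/2) = ((-2 - 2*2 - ½*2²) + 8)*(-7*1/(3*(0 - 1)) + 6/2) = ((-2 - 4 - ½*4) + 8)*(-7/((-1*3)) + 6*(½)) = ((-2 - 4 - 2) + 8)*(-7/(-3) + 3) = (-8 + 8)*(-7*(-⅓) + 3) = 0*(7/3 + 3) = 0*(16/3) = 0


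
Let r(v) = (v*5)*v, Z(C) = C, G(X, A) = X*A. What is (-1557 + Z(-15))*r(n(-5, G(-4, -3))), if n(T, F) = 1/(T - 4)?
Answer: -2620/27 ≈ -97.037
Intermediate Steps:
G(X, A) = A*X
n(T, F) = 1/(-4 + T)
r(v) = 5*v**2 (r(v) = (5*v)*v = 5*v**2)
(-1557 + Z(-15))*r(n(-5, G(-4, -3))) = (-1557 - 15)*(5*(1/(-4 - 5))**2) = -7860*(1/(-9))**2 = -7860*(-1/9)**2 = -7860/81 = -1572*5/81 = -2620/27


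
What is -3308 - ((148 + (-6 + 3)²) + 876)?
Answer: -4341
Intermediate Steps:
-3308 - ((148 + (-6 + 3)²) + 876) = -3308 - ((148 + (-3)²) + 876) = -3308 - ((148 + 9) + 876) = -3308 - (157 + 876) = -3308 - 1*1033 = -3308 - 1033 = -4341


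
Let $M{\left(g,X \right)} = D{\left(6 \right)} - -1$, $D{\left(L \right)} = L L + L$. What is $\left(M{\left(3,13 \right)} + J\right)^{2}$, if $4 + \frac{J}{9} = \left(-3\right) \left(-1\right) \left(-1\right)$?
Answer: $400$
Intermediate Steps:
$D{\left(L \right)} = L + L^{2}$ ($D{\left(L \right)} = L^{2} + L = L + L^{2}$)
$M{\left(g,X \right)} = 43$ ($M{\left(g,X \right)} = 6 \left(1 + 6\right) - -1 = 6 \cdot 7 + 1 = 42 + 1 = 43$)
$J = -63$ ($J = -36 + 9 \left(-3\right) \left(-1\right) \left(-1\right) = -36 + 9 \cdot 3 \left(-1\right) = -36 + 9 \left(-3\right) = -36 - 27 = -63$)
$\left(M{\left(3,13 \right)} + J\right)^{2} = \left(43 - 63\right)^{2} = \left(-20\right)^{2} = 400$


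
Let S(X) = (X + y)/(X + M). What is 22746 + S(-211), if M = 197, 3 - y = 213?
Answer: 318865/14 ≈ 22776.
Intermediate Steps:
y = -210 (y = 3 - 1*213 = 3 - 213 = -210)
S(X) = (-210 + X)/(197 + X) (S(X) = (X - 210)/(X + 197) = (-210 + X)/(197 + X))
22746 + S(-211) = 22746 + (-210 - 211)/(197 - 211) = 22746 - 421/(-14) = 22746 - 1/14*(-421) = 22746 + 421/14 = 318865/14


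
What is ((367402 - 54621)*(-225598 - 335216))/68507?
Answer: -175411963734/68507 ≈ -2.5605e+6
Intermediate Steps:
((367402 - 54621)*(-225598 - 335216))/68507 = (312781*(-560814))*(1/68507) = -175411963734*1/68507 = -175411963734/68507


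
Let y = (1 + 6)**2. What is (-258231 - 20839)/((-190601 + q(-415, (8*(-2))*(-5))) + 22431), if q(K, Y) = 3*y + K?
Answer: 139535/84219 ≈ 1.6568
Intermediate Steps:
y = 49 (y = 7**2 = 49)
q(K, Y) = 147 + K (q(K, Y) = 3*49 + K = 147 + K)
(-258231 - 20839)/((-190601 + q(-415, (8*(-2))*(-5))) + 22431) = (-258231 - 20839)/((-190601 + (147 - 415)) + 22431) = -279070/((-190601 - 268) + 22431) = -279070/(-190869 + 22431) = -279070/(-168438) = -279070*(-1/168438) = 139535/84219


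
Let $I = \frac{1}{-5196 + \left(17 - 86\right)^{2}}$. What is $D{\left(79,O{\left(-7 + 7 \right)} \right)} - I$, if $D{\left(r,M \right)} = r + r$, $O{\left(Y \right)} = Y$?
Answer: $\frac{68731}{435} \approx 158.0$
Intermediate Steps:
$D{\left(r,M \right)} = 2 r$
$I = - \frac{1}{435}$ ($I = \frac{1}{-5196 + \left(-69\right)^{2}} = \frac{1}{-5196 + 4761} = \frac{1}{-435} = - \frac{1}{435} \approx -0.0022989$)
$D{\left(79,O{\left(-7 + 7 \right)} \right)} - I = 2 \cdot 79 - - \frac{1}{435} = 158 + \frac{1}{435} = \frac{68731}{435}$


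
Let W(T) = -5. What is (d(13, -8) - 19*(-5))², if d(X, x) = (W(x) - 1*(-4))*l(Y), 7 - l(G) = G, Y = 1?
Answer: 7921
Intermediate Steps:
l(G) = 7 - G
d(X, x) = -6 (d(X, x) = (-5 - 1*(-4))*(7 - 1*1) = (-5 + 4)*(7 - 1) = -1*6 = -6)
(d(13, -8) - 19*(-5))² = (-6 - 19*(-5))² = (-6 + 95)² = 89² = 7921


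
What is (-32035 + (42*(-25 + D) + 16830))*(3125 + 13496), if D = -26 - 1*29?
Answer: -308568865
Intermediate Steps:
D = -55 (D = -26 - 29 = -55)
(-32035 + (42*(-25 + D) + 16830))*(3125 + 13496) = (-32035 + (42*(-25 - 55) + 16830))*(3125 + 13496) = (-32035 + (42*(-80) + 16830))*16621 = (-32035 + (-3360 + 16830))*16621 = (-32035 + 13470)*16621 = -18565*16621 = -308568865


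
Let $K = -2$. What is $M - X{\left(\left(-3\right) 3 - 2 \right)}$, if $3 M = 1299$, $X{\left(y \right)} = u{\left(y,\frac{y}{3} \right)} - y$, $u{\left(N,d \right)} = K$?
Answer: $424$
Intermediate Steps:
$u{\left(N,d \right)} = -2$
$X{\left(y \right)} = -2 - y$
$M = 433$ ($M = \frac{1}{3} \cdot 1299 = 433$)
$M - X{\left(\left(-3\right) 3 - 2 \right)} = 433 - \left(-2 - \left(\left(-3\right) 3 - 2\right)\right) = 433 - \left(-2 - \left(-9 - 2\right)\right) = 433 - \left(-2 - -11\right) = 433 - \left(-2 + 11\right) = 433 - 9 = 424$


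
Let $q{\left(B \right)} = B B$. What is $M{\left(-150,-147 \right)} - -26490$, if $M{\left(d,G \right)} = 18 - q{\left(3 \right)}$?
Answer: $26499$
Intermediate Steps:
$q{\left(B \right)} = B^{2}$
$M{\left(d,G \right)} = 9$ ($M{\left(d,G \right)} = 18 - 3^{2} = 18 - 9 = 9$)
$M{\left(-150,-147 \right)} - -26490 = 9 - -26490 = 9 + 26490 = 26499$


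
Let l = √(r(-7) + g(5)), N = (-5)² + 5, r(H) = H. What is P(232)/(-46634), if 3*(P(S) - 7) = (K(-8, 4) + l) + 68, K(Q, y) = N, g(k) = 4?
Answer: -17/19986 - I*√3/139902 ≈ -0.0008506 - 1.238e-5*I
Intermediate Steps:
N = 30 (N = 25 + 5 = 30)
K(Q, y) = 30
l = I*√3 (l = √(-7 + 4) = √(-3) = I*√3 ≈ 1.732*I)
P(S) = 119/3 + I*√3/3 (P(S) = 7 + ((30 + I*√3) + 68)/3 = 7 + (98 + I*√3)/3 = 7 + (98/3 + I*√3/3) = 119/3 + I*√3/3)
P(232)/(-46634) = (119/3 + I*√3/3)/(-46634) = (119/3 + I*√3/3)*(-1/46634) = -17/19986 - I*√3/139902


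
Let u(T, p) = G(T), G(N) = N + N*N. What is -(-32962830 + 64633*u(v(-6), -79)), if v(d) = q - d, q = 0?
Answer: 30248244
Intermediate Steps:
G(N) = N + N**2
v(d) = -d (v(d) = 0 - d = -d)
u(T, p) = T*(1 + T)
-(-32962830 + 64633*u(v(-6), -79)) = -64633/(1/((-1*(-6))*(1 - 1*(-6)) - 510)) = -(-32962830 + 387798*(1 + 6)) = -64633/(1/(6*7 - 510)) = -64633/(1/(42 - 510)) = -64633/(1/(-468)) = -64633/(-1/468) = -64633*(-468) = 30248244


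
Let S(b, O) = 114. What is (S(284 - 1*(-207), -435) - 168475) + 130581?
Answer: -37780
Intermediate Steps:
(S(284 - 1*(-207), -435) - 168475) + 130581 = (114 - 168475) + 130581 = -168361 + 130581 = -37780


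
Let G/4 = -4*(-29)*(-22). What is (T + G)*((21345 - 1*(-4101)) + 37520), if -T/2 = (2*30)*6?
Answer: -688092448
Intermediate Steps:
T = -720 (T = -2*2*30*6 = -120*6 = -2*360 = -720)
G = -10208 (G = 4*(-4*(-29)*(-22)) = 4*(116*(-22)) = 4*(-2552) = -10208)
(T + G)*((21345 - 1*(-4101)) + 37520) = (-720 - 10208)*((21345 - 1*(-4101)) + 37520) = -10928*((21345 + 4101) + 37520) = -10928*(25446 + 37520) = -10928*62966 = -688092448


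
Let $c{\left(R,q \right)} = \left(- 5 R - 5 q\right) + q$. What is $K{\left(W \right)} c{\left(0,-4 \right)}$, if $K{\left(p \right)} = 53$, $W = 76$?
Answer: $848$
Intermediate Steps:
$c{\left(R,q \right)} = - 5 R - 4 q$
$K{\left(W \right)} c{\left(0,-4 \right)} = 53 \left(\left(-5\right) 0 - -16\right) = 53 \left(0 + 16\right) = 53 \cdot 16 = 848$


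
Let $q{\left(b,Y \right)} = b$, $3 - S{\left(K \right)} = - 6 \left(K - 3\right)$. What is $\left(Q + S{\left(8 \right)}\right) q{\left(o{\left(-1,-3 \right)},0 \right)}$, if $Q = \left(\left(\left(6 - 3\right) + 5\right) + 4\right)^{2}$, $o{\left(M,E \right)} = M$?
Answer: $-177$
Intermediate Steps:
$S{\left(K \right)} = -15 + 6 K$ ($S{\left(K \right)} = 3 - - 6 \left(K - 3\right) = 3 - - 6 \left(-3 + K\right) = 3 - \left(18 - 6 K\right) = 3 + \left(-18 + 6 K\right) = -15 + 6 K$)
$Q = 144$ ($Q = \left(\left(3 + 5\right) + 4\right)^{2} = \left(8 + 4\right)^{2} = 12^{2} = 144$)
$\left(Q + S{\left(8 \right)}\right) q{\left(o{\left(-1,-3 \right)},0 \right)} = \left(144 + \left(-15 + 6 \cdot 8\right)\right) \left(-1\right) = \left(144 + \left(-15 + 48\right)\right) \left(-1\right) = \left(144 + 33\right) \left(-1\right) = 177 \left(-1\right) = -177$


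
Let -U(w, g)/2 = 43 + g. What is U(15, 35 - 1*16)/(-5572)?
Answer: 31/1393 ≈ 0.022254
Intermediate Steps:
U(w, g) = -86 - 2*g (U(w, g) = -2*(43 + g) = -86 - 2*g)
U(15, 35 - 1*16)/(-5572) = (-86 - 2*(35 - 1*16))/(-5572) = (-86 - 2*(35 - 16))*(-1/5572) = (-86 - 2*19)*(-1/5572) = (-86 - 38)*(-1/5572) = -124*(-1/5572) = 31/1393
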